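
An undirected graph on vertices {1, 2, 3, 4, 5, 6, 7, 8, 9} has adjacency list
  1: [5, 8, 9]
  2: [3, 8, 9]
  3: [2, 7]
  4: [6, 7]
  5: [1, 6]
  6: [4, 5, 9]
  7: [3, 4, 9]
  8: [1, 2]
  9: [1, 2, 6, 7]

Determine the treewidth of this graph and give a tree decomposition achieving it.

The largest bag has 4 vertices, giving width 3; this decomposition certifies tw(G) ≤ 3. For the lower bound: the 4 vertex sets {4,5,6}, {1}, {9}, {2,3,7,8} are disjoint, each induces a connected subgraph, and every pair is joined by at least one edge of G. Contracting each set to a single vertex therefore yields K_{4} as a minor, and since treewidth is minor-monotone, tw(G) ≥ tw(K_{4}) = 3. Hence tw(G) = 3 exactly.

Treewidth 3.
Bags: B1 = {1, 4, 5, 6}  B2 = {1, 4, 6, 9}  B3 = {1, 4, 7, 9}  B4 = {1, 7, 8, 9}  B5 = {2, 7, 8, 9}  B6 = {2, 3, 7, 8}
Tree: B1–B2, B2–B3, B3–B4, B4–B5, B5–B6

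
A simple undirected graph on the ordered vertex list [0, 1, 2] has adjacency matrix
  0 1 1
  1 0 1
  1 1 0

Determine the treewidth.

2

A width-2 tree decomposition is:
Bags: B1 = {0, 1, 2}
Tree: (single bag)
A single bag containing all 3 vertices is trivially a valid decomposition of width 2. Conversely, {0, 1, 2} is a clique of size 3, and the vertices of any clique must share a bag in every tree decomposition; so some bag has ≥ 3 vertices and tw(G) ≥ 2. Therefore the treewidth is 2.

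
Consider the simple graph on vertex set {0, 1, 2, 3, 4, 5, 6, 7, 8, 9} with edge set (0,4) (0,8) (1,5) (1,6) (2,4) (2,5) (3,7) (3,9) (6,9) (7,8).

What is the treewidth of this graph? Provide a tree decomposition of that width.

Treewidth 2.
One optimal decomposition is:
Bags: B1 = {1, 2, 5}  B2 = {1, 2, 4}  B3 = {0, 1, 4}  B4 = {0, 1, 8}  B5 = {1, 7, 8}  B6 = {1, 3, 7}  B7 = {1, 3, 9}  B8 = {1, 6, 9}
Tree: B1–B2, B2–B3, B3–B4, B4–B5, B5–B6, B6–B7, B7–B8

Each bag holds 3 vertices, so the decomposition has width 2, which upper-bounds the treewidth. The edges 1–5–2–4–0–8–7–3–9–6–1 form a cycle, so G is not a tree and its treewidth is at least 2. The upper and lower bounds meet at 2, so that is the treewidth.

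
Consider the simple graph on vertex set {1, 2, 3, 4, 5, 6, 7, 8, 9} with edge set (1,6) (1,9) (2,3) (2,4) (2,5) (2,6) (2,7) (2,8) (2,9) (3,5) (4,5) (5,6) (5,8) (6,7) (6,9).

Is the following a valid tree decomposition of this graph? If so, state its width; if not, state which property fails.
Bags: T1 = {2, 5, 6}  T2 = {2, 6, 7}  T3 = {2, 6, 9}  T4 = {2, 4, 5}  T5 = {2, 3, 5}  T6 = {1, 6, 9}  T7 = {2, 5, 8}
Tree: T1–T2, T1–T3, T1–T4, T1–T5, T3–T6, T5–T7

Yes; width 2.

Vertex coverage: the bags together contain {1, 2, 3, 4, 5, 6, 7, 8, 9}, the full vertex set. Edge coverage: each edge of G has both endpoints in at least one bag. Running intersection: for every vertex, the bags containing it form a connected subtree. All three properties hold, so this is a valid tree decomposition of width max|bag| − 1 = 2, and hence tw(G) ≤ 2.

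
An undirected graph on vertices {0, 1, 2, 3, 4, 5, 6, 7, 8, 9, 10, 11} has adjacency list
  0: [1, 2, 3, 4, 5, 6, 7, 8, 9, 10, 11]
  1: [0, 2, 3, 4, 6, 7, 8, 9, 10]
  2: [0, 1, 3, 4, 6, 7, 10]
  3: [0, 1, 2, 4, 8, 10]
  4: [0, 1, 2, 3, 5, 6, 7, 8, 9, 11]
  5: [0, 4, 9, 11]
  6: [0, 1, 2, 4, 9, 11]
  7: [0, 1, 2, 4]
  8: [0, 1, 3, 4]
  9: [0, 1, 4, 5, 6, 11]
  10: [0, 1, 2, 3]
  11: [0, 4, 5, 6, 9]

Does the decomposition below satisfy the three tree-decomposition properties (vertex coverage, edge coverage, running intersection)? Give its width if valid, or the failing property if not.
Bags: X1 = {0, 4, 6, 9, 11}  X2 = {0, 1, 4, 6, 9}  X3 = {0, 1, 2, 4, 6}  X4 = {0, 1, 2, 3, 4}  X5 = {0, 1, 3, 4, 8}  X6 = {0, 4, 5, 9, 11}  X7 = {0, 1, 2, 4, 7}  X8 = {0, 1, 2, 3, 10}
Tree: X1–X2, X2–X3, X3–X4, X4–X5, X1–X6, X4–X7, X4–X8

Vertex coverage: the bags together contain {0, 1, 2, 3, 4, 5, 6, 7, 8, 9, 10, 11}, the full vertex set. Edge coverage: each edge of G has both endpoints in at least one bag. Running intersection: for every vertex, the bags containing it form a connected subtree. All three properties hold, so this is a valid tree decomposition of width max|bag| − 1 = 4, and hence tw(G) ≤ 4.

Yes; width 4.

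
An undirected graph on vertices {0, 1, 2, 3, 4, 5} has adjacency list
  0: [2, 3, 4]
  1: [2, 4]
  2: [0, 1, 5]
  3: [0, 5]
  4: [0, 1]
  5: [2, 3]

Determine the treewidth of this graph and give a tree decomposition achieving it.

Every bag has size at most 3, so the width is 3 − 1 = 2 and tw(G) ≤ 2. The edges 5–3–0–2–5 form a cycle, so G is not a tree and its treewidth is at least 2. Combining the bounds, tw(G) = 2.

Treewidth 2.
One optimal decomposition is:
Bags: B1 = {2, 3, 5}  B2 = {0, 2, 3}  B3 = {0, 1, 2}  B4 = {0, 1, 4}
Tree: B1–B2, B2–B3, B3–B4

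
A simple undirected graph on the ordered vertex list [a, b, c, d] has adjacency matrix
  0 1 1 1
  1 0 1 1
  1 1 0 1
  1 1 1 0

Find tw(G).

3

A width-3 tree decomposition is:
Bags: B1 = {a, b, c, d}
Tree: (single bag)
A single bag containing all 4 vertices is trivially a valid decomposition of width 3. On the other hand G contains the 4-clique {a, b, c, d}. A clique must lie in a single bag of any decomposition, so no decomposition can have width below 3. Hence tw(G) = 3 exactly.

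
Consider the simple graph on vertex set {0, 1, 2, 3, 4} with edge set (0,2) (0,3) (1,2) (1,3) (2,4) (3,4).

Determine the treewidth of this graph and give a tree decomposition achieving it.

Treewidth 2.
One optimal decomposition is:
Bags: B1 = {2, 3, 4}  B2 = {0, 2, 3}  B3 = {1, 2, 3}
Tree: B1–B2, B2–B3

Each bag holds 3 vertices, so the decomposition has width 2, which upper-bounds the treewidth. For the lower bound, G contains the cycle 4–2–0–3–4, so G is not a forest; only forests have treewidth ≤ 1, hence tw(G) ≥ 2. The upper and lower bounds meet at 2, so that is the treewidth.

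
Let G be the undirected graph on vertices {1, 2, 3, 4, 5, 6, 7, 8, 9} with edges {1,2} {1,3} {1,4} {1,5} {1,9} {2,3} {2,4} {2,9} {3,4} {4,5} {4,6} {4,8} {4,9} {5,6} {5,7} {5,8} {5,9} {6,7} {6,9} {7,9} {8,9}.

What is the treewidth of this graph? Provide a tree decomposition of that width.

Each bag holds 4 vertices, so the decomposition has width 3, which upper-bounds the treewidth. On the other hand G contains the 4-clique {1, 2, 4, 9}. A clique must lie in a single bag of any decomposition, so no decomposition can have width below 3. Therefore the treewidth is 3.

Treewidth 3.
Bags: B1 = {4, 5, 8, 9}  B2 = {1, 4, 5, 9}  B3 = {4, 5, 6, 9}  B4 = {1, 2, 4, 9}  B5 = {1, 2, 3, 4}  B6 = {5, 6, 7, 9}
Tree: B1–B2, B2–B3, B2–B4, B4–B5, B3–B6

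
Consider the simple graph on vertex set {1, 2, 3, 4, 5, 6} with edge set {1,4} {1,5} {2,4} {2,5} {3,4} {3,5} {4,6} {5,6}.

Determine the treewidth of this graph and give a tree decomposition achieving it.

Treewidth 2.
One such decomposition:
Bags: B1 = {1, 4, 5}  B2 = {2, 4, 5}  B3 = {3, 4, 5}  B4 = {4, 5, 6}
Tree: B1–B2, B2–B3, B3–B4

Each bag holds 3 vertices, so the decomposition has width 2, which upper-bounds the treewidth. Since 1–4–2–5–1 is a cycle in G, G is not acyclic. Forests are exactly the graphs of treewidth ≤ 1, so tw(G) ≥ 2. Therefore the treewidth is 2.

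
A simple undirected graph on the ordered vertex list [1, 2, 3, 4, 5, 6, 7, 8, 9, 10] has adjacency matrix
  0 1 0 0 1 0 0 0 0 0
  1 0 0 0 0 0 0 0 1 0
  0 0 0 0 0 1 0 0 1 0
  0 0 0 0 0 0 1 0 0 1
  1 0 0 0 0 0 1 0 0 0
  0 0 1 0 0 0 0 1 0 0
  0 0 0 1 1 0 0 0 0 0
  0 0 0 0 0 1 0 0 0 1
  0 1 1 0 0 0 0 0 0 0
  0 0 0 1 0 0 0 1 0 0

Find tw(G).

A width-2 tree decomposition is:
Bags: B1 = {2, 3, 9}  B2 = {2, 3, 6}  B3 = {2, 6, 8}  B4 = {2, 8, 10}  B5 = {2, 4, 10}  B6 = {2, 4, 7}  B7 = {2, 5, 7}  B8 = {1, 2, 5}
Tree: B1–B2, B2–B3, B3–B4, B4–B5, B5–B6, B6–B7, B7–B8
Each bag holds 3 vertices, so the decomposition has width 2, which upper-bounds the treewidth. The edges 2–9–3–6–8–10–4–7–5–1–2 form a cycle, so G is not a tree and its treewidth is at least 2. Combining the bounds, tw(G) = 2.

2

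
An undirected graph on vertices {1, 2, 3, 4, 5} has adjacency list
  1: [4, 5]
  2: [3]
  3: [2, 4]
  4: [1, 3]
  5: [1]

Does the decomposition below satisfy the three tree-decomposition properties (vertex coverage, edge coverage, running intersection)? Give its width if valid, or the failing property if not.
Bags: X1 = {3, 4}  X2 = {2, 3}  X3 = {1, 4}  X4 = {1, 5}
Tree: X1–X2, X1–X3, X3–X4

Vertex coverage: the bags together contain {1, 2, 3, 4, 5}, the full vertex set. Edge coverage: each edge of G has both endpoints in at least one bag. Running intersection: for every vertex, the bags containing it form a connected subtree. All three properties hold, so this is a valid tree decomposition of width max|bag| − 1 = 1, and hence tw(G) ≤ 1.

Yes; width 1.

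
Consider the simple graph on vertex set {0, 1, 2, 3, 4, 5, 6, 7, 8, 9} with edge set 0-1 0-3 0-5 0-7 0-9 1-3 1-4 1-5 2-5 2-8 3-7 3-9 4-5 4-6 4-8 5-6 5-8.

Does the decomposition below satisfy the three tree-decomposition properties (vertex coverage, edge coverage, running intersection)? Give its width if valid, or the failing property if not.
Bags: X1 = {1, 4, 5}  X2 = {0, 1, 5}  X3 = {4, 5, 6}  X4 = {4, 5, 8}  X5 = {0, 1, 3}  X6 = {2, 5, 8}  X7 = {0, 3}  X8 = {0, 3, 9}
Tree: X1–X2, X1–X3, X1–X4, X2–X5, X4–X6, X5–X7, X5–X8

A tree decomposition must satisfy three properties: every vertex lies in some bag; for every edge, both endpoints lie together in some bag; and for every vertex, the bags containing it form a connected subtree. Here vertex 7 appears in no bag, so the decomposition is invalid.

No — vertex 7 appears in no bag.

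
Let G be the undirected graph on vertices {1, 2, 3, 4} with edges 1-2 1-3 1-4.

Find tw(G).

A width-1 tree decomposition is:
Bags: B1 = {1, 3}  B2 = {1, 4}  B3 = {1, 2}
Tree: B1–B2, B2–B3
Every bag has size at most 2, so the width is 2 − 1 = 1 and tw(G) ≤ 1. Since G has at least one edge (e.g. 1–3), it is not an edgeless graph, so tw(G) ≥ 1. The upper and lower bounds meet at 1, so that is the treewidth.

1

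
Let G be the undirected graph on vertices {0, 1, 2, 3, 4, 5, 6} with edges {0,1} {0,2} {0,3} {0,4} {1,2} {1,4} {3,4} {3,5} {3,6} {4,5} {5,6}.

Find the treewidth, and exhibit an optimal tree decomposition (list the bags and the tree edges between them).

Each bag holds 3 vertices, so the decomposition has width 2, which upper-bounds the treewidth. Conversely, {0, 1, 2} is a clique of size 3, and the vertices of any clique must share a bag in every tree decomposition; so some bag has ≥ 3 vertices and tw(G) ≥ 2. Combining the bounds, tw(G) = 2.

Treewidth 2.
One such decomposition:
Bags: B1 = {3, 4, 5}  B2 = {0, 3, 4}  B3 = {3, 5, 6}  B4 = {0, 1, 4}  B5 = {0, 1, 2}
Tree: B1–B2, B1–B3, B2–B4, B4–B5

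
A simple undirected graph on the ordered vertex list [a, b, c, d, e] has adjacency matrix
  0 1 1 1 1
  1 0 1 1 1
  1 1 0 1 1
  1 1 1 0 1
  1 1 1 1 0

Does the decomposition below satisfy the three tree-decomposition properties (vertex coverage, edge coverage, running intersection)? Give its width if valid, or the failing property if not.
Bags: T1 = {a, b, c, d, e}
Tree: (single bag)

Yes; width 4.

Every vertex of G appears in some bag (union = {a, b, c, d, e}); every edge is covered by a bag; and for each vertex v the set of bags containing v is connected in the bag tree. The decomposition is therefore valid. The largest bag has 5 vertices, so the width is 4.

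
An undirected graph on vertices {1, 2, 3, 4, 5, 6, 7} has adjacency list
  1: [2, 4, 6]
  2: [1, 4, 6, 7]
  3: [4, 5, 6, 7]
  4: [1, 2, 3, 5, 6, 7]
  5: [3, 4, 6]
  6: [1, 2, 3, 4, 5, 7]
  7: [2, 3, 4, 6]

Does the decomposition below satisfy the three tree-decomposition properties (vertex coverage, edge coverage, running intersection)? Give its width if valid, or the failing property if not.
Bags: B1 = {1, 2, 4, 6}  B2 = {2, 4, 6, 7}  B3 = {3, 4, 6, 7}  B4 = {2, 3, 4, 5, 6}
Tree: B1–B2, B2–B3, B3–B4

No — bags containing vertex 2 are not connected in the tree.

A tree decomposition must satisfy three properties: every vertex lies in some bag; for every edge, both endpoints lie together in some bag; and for every vertex, the bags containing it form a connected subtree. Here bags containing vertex 2 are not connected in the tree, so the decomposition is invalid.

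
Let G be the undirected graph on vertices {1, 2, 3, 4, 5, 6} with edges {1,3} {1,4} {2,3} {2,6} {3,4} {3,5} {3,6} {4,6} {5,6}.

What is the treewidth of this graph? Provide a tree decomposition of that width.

Every bag has size at most 3, so the width is 3 − 1 = 2 and tw(G) ≤ 2. On the other hand G contains the 3-clique {1, 3, 4}. A clique must lie in a single bag of any decomposition, so no decomposition can have width below 2. Hence tw(G) = 2 exactly.

Treewidth 2.
One optimal decomposition is:
Bags: B1 = {3, 5, 6}  B2 = {3, 4, 6}  B3 = {1, 3, 4}  B4 = {2, 3, 6}
Tree: B1–B2, B2–B3, B1–B4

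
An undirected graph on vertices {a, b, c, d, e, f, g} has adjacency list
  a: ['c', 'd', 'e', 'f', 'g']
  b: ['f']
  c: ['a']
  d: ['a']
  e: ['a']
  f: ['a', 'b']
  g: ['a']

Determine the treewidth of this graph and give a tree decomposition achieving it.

Each bag holds 2 vertices, so the decomposition has width 1, which upper-bounds the treewidth. G has an edge, so its treewidth is at least 1. Therefore the treewidth is 1.

Treewidth 1.
One such decomposition:
Bags: B1 = {a, c}  B2 = {a, f}  B3 = {a, d}  B4 = {a, e}  B5 = {b, f}  B6 = {a, g}
Tree: B1–B2, B1–B3, B2–B4, B2–B5, B2–B6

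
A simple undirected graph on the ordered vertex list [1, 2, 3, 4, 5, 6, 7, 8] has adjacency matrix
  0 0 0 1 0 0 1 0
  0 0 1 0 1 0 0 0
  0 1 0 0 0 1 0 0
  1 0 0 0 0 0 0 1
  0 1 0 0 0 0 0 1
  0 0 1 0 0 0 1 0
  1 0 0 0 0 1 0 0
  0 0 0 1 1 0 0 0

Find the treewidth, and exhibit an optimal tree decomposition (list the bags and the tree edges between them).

Treewidth 2.
One optimal decomposition is:
Bags: B1 = {2, 3, 6}  B2 = {2, 5, 6}  B3 = {5, 6, 8}  B4 = {4, 6, 8}  B5 = {1, 4, 6}  B6 = {1, 6, 7}
Tree: B1–B2, B2–B3, B3–B4, B4–B5, B5–B6

The largest bag has 3 vertices, giving width 2; this decomposition certifies tw(G) ≤ 2. Since 6–3–2–5–8–4–1–7–6 is a cycle in G, G is not acyclic. Forests are exactly the graphs of treewidth ≤ 1, so tw(G) ≥ 2. Therefore the treewidth is 2.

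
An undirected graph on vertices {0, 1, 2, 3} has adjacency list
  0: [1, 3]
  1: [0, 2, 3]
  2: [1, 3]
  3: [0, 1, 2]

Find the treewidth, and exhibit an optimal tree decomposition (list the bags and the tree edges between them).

Treewidth 2.
One optimal decomposition is:
Bags: B1 = {0, 1, 3}  B2 = {1, 2, 3}
Tree: B1–B2

The largest bag has 3 vertices, giving width 2; this decomposition certifies tw(G) ≤ 2. On the other hand G contains the 3-clique {0, 1, 3}. A clique must lie in a single bag of any decomposition, so no decomposition can have width below 2. Combining the bounds, tw(G) = 2.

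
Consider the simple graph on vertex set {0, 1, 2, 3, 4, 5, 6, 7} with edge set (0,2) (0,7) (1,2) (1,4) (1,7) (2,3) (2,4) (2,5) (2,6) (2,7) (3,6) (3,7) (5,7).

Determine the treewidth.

2

A width-2 tree decomposition is:
Bags: B1 = {2, 3, 6}  B2 = {2, 3, 7}  B3 = {1, 2, 7}  B4 = {2, 5, 7}  B5 = {1, 2, 4}  B6 = {0, 2, 7}
Tree: B1–B2, B2–B3, B2–B4, B3–B5, B3–B6
Every bag has size at most 3, so the width is 3 − 1 = 2 and tw(G) ≤ 2. For the lower bound, the 3 vertices {1, 2, 4} are pairwise adjacent, and any tree decomposition puts a clique entirely inside one bag — forcing width ≥ 2. Therefore the treewidth is 2.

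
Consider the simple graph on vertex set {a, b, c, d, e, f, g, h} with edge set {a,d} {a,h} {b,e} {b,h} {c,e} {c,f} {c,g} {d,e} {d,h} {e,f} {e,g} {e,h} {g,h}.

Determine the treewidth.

2

A width-2 tree decomposition is:
Bags: B1 = {d, e, h}  B2 = {b, e, h}  B3 = {e, g, h}  B4 = {a, d, h}  B5 = {c, e, g}  B6 = {c, e, f}
Tree: B1–B2, B2–B3, B1–B4, B3–B5, B5–B6
The largest bag has 3 vertices, giving width 2; this decomposition certifies tw(G) ≤ 2. Conversely, {d, e, h} is a clique of size 3, and the vertices of any clique must share a bag in every tree decomposition; so some bag has ≥ 3 vertices and tw(G) ≥ 2. Hence tw(G) = 2 exactly.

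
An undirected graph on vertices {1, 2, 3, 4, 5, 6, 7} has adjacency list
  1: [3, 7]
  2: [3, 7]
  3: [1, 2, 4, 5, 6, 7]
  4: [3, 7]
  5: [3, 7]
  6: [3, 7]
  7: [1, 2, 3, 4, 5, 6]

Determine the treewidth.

A width-2 tree decomposition is:
Bags: B1 = {3, 6, 7}  B2 = {1, 3, 7}  B3 = {3, 5, 7}  B4 = {3, 4, 7}  B5 = {2, 3, 7}
Tree: B1–B2, B2–B3, B2–B4, B4–B5
Every bag has size at most 3, so the width is 3 − 1 = 2 and tw(G) ≤ 2. For the lower bound, the 3 vertices {1, 3, 7} are pairwise adjacent, and any tree decomposition puts a clique entirely inside one bag — forcing width ≥ 2. Therefore the treewidth is 2.

2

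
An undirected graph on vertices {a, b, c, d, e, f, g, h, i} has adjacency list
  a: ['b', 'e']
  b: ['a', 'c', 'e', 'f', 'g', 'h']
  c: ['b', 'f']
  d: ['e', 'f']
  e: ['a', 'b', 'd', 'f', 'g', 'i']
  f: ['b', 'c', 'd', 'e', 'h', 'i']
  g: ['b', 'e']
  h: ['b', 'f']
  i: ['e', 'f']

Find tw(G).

2

A width-2 tree decomposition is:
Bags: B1 = {a, b, e}  B2 = {b, e, f}  B3 = {d, e, f}  B4 = {b, f, h}  B5 = {b, e, g}  B6 = {e, f, i}  B7 = {b, c, f}
Tree: B1–B2, B2–B3, B2–B4, B1–B5, B3–B6, B4–B7
Each bag holds 3 vertices, so the decomposition has width 2, which upper-bounds the treewidth. For the lower bound, the 3 vertices {b, e, g} are pairwise adjacent, and any tree decomposition puts a clique entirely inside one bag — forcing width ≥ 2. Therefore the treewidth is 2.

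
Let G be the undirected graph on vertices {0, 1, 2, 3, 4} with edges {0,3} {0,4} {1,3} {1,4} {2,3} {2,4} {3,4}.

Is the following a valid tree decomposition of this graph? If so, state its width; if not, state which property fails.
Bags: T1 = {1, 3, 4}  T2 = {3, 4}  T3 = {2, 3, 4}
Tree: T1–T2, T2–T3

No — vertex 0 appears in no bag.

A tree decomposition must satisfy three properties: every vertex lies in some bag; for every edge, both endpoints lie together in some bag; and for every vertex, the bags containing it form a connected subtree. Here vertex 0 appears in no bag, so the decomposition is invalid.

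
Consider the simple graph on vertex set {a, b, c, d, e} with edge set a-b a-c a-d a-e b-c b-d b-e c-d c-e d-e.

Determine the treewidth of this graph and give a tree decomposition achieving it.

With just one bag of size 5, the width is 5 − 1 = 4, so tw(G) ≤ 4. Conversely, {a, b, c, d, e} is a clique of size 5, and the vertices of any clique must share a bag in every tree decomposition; so some bag has ≥ 5 vertices and tw(G) ≥ 4. Therefore the treewidth is 4.

Treewidth 4.
One such decomposition:
Bags: B1 = {a, b, c, d, e}
Tree: (single bag)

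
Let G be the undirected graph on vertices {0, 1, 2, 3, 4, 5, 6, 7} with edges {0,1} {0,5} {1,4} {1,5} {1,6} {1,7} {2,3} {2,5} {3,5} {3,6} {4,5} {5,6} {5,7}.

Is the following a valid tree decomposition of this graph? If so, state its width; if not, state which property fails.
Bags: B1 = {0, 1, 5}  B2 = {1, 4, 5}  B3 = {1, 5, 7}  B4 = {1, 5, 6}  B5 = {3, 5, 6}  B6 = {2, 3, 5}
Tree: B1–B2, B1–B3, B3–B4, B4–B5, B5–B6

Vertex coverage: the bags together contain {0, 1, 2, 3, 4, 5, 6, 7}, the full vertex set. Edge coverage: each edge of G has both endpoints in at least one bag. Running intersection: for every vertex, the bags containing it form a connected subtree. All three properties hold, so this is a valid tree decomposition of width max|bag| − 1 = 2, and hence tw(G) ≤ 2.

Yes; width 2.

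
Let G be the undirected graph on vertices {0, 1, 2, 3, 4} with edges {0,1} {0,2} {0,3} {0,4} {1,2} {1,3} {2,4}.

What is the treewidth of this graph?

A width-2 tree decomposition is:
Bags: B1 = {0, 1, 3}  B2 = {0, 1, 2}  B3 = {0, 2, 4}
Tree: B1–B2, B2–B3
Each bag holds 3 vertices, so the decomposition has width 2, which upper-bounds the treewidth. For the lower bound, the 3 vertices {0, 1, 2} are pairwise adjacent, and any tree decomposition puts a clique entirely inside one bag — forcing width ≥ 2. Therefore the treewidth is 2.

2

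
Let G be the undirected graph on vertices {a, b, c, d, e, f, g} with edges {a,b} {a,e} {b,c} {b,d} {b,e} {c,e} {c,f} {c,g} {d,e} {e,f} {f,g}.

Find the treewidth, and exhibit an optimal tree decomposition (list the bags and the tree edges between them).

Every bag has size at most 3, so the width is 3 − 1 = 2 and tw(G) ≤ 2. For the lower bound, the 3 vertices {c, f, g} are pairwise adjacent, and any tree decomposition puts a clique entirely inside one bag — forcing width ≥ 2. The upper and lower bounds meet at 2, so that is the treewidth.

Treewidth 2.
Bags: B1 = {c, f, g}  B2 = {c, e, f}  B3 = {b, c, e}  B4 = {b, d, e}  B5 = {a, b, e}
Tree: B1–B2, B2–B3, B3–B4, B4–B5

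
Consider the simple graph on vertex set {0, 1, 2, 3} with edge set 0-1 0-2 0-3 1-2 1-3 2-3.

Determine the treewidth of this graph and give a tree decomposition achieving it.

With just one bag of size 4, the width is 4 − 1 = 3, so tw(G) ≤ 3. Conversely, {0, 1, 2, 3} is a clique of size 4, and the vertices of any clique must share a bag in every tree decomposition; so some bag has ≥ 4 vertices and tw(G) ≥ 3. Combining the bounds, tw(G) = 3.

Treewidth 3.
One optimal decomposition is:
Bags: B1 = {0, 1, 2, 3}
Tree: (single bag)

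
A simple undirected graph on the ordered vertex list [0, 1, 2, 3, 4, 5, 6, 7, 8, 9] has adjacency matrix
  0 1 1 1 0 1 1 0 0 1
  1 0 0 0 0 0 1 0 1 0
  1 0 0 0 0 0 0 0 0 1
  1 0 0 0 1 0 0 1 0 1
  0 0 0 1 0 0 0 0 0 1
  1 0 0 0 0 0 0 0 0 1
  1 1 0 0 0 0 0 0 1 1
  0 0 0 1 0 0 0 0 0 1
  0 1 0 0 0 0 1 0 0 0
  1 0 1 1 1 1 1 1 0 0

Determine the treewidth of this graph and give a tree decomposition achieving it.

Treewidth 2.
Bags: B1 = {0, 5, 9}  B2 = {0, 6, 9}  B3 = {0, 2, 9}  B4 = {0, 1, 6}  B5 = {1, 6, 8}  B6 = {0, 3, 9}  B7 = {3, 7, 9}  B8 = {3, 4, 9}
Tree: B1–B2, B2–B3, B2–B4, B4–B5, B3–B6, B6–B7, B6–B8

Every bag has size at most 3, so the width is 3 − 1 = 2 and tw(G) ≤ 2. Conversely, {1, 6, 8} is a clique of size 3, and the vertices of any clique must share a bag in every tree decomposition; so some bag has ≥ 3 vertices and tw(G) ≥ 2. Combining the bounds, tw(G) = 2.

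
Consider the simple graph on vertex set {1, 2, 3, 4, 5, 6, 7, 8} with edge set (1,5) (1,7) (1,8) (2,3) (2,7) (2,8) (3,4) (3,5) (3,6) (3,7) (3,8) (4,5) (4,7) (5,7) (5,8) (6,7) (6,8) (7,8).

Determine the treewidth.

3

A width-3 tree decomposition is:
Bags: B1 = {3, 5, 7, 8}  B2 = {3, 4, 5, 7}  B3 = {3, 6, 7, 8}  B4 = {1, 5, 7, 8}  B5 = {2, 3, 7, 8}
Tree: B1–B2, B1–B3, B1–B4, B1–B5
Each bag holds 4 vertices, so the decomposition has width 3, which upper-bounds the treewidth. For the lower bound, the 4 vertices {1, 5, 7, 8} are pairwise adjacent, and any tree decomposition puts a clique entirely inside one bag — forcing width ≥ 3. Therefore the treewidth is 3.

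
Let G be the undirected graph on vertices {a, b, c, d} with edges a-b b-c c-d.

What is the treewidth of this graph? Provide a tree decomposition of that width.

Each bag holds 2 vertices, so the decomposition has width 1, which upper-bounds the treewidth. Any graph with an edge has treewidth ≥ 1, and G has the edge c–d. Therefore the treewidth is 1.

Treewidth 1.
One optimal decomposition is:
Bags: B1 = {c, d}  B2 = {b, c}  B3 = {a, b}
Tree: B1–B2, B2–B3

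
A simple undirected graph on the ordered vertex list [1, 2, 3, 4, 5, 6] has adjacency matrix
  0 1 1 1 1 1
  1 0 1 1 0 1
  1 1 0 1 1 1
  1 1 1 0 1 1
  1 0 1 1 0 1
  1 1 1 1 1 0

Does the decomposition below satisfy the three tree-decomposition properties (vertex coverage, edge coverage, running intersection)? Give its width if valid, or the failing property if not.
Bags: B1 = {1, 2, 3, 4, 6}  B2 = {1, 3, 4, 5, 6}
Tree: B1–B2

Checking the three conditions: (i) the bags cover all of {1, 2, 3, 4, 5, 6}; (ii) for each edge, some bag contains both endpoints; (iii) the bags containing any fixed vertex form a subtree. All hold, so the decomposition is valid with width 5 − 1 = 4.

Yes; width 4.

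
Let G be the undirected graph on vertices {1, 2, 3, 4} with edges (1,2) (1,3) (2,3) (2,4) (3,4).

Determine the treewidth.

A width-2 tree decomposition is:
Bags: B1 = {1, 2, 3}  B2 = {2, 3, 4}
Tree: B1–B2
Each bag holds 3 vertices, so the decomposition has width 2, which upper-bounds the treewidth. On the other hand G contains the 3-clique {1, 2, 3}. A clique must lie in a single bag of any decomposition, so no decomposition can have width below 2. Therefore the treewidth is 2.

2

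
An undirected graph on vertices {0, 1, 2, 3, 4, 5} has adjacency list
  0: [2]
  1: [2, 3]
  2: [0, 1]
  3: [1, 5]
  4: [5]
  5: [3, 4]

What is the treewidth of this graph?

1

A width-1 tree decomposition is:
Bags: B1 = {0, 2}  B2 = {1, 2}  B3 = {1, 3}  B4 = {3, 5}  B5 = {4, 5}
Tree: B1–B2, B2–B3, B3–B4, B4–B5
The largest bag has 2 vertices, giving width 1; this decomposition certifies tw(G) ≤ 1. G has an edge, so its treewidth is at least 1. Therefore the treewidth is 1.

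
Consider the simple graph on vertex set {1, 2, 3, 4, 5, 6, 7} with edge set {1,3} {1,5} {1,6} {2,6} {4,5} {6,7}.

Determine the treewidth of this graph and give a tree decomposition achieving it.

Every bag has size at most 2, so the width is 2 − 1 = 1 and tw(G) ≤ 1. G has an edge, so its treewidth is at least 1. Combining the bounds, tw(G) = 1.

Treewidth 1.
One such decomposition:
Bags: B1 = {6, 7}  B2 = {1, 6}  B3 = {1, 5}  B4 = {4, 5}  B5 = {1, 3}  B6 = {2, 6}
Tree: B1–B2, B2–B3, B3–B4, B2–B5, B2–B6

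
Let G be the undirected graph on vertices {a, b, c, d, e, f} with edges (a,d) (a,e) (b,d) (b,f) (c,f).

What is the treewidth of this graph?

A width-1 tree decomposition is:
Bags: B1 = {c, f}  B2 = {b, f}  B3 = {b, d}  B4 = {a, d}  B5 = {a, e}
Tree: B1–B2, B2–B3, B3–B4, B4–B5
Each bag holds 2 vertices, so the decomposition has width 1, which upper-bounds the treewidth. Any graph with an edge has treewidth ≥ 1, and G has the edge c–f. Hence tw(G) = 1 exactly.

1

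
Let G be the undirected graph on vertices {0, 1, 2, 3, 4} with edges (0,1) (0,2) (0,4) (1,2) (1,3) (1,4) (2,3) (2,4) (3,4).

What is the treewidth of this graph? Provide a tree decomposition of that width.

Every bag has size at most 4, so the width is 4 − 1 = 3 and tw(G) ≤ 3. For the lower bound, the 4 vertices {0, 1, 2, 4} are pairwise adjacent, and any tree decomposition puts a clique entirely inside one bag — forcing width ≥ 3. Combining the bounds, tw(G) = 3.

Treewidth 3.
Bags: B1 = {1, 2, 3, 4}  B2 = {0, 1, 2, 4}
Tree: B1–B2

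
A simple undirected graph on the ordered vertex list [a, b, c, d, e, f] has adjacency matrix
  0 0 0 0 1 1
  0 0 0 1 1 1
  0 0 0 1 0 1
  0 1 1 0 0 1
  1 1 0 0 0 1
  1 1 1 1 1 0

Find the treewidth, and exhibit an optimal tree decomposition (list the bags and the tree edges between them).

Every bag has size at most 3, so the width is 3 − 1 = 2 and tw(G) ≤ 2. For the lower bound, the 3 vertices {c, d, f} are pairwise adjacent, and any tree decomposition puts a clique entirely inside one bag — forcing width ≥ 2. Combining the bounds, tw(G) = 2.

Treewidth 2.
One optimal decomposition is:
Bags: B1 = {b, d, f}  B2 = {b, e, f}  B3 = {a, e, f}  B4 = {c, d, f}
Tree: B1–B2, B2–B3, B1–B4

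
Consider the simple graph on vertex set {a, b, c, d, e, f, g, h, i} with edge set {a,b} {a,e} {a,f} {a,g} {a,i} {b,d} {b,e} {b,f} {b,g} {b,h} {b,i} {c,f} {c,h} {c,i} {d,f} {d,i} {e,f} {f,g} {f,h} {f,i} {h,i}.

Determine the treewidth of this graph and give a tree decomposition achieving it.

Treewidth 3.
Bags: B1 = {a, b, f, i}  B2 = {b, f, h, i}  B3 = {a, b, e, f}  B4 = {a, b, f, g}  B5 = {b, d, f, i}  B6 = {c, f, h, i}
Tree: B1–B2, B1–B3, B1–B4, B1–B5, B2–B6

Each bag holds 4 vertices, so the decomposition has width 3, which upper-bounds the treewidth. For the lower bound, the 4 vertices {c, f, h, i} are pairwise adjacent, and any tree decomposition puts a clique entirely inside one bag — forcing width ≥ 3. Hence tw(G) = 3 exactly.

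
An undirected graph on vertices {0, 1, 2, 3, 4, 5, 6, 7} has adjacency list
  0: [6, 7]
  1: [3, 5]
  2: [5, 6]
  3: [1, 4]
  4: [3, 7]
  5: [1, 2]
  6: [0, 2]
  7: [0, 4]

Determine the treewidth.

A width-2 tree decomposition is:
Bags: B1 = {1, 2, 5}  B2 = {1, 2, 6}  B3 = {0, 1, 6}  B4 = {0, 1, 7}  B5 = {1, 4, 7}  B6 = {1, 3, 4}
Tree: B1–B2, B2–B3, B3–B4, B4–B5, B5–B6
Every bag has size at most 3, so the width is 3 − 1 = 2 and tw(G) ≤ 2. The edges 1–5–2–6–0–7–4–3–1 form a cycle, so G is not a tree and its treewidth is at least 2. Combining the bounds, tw(G) = 2.

2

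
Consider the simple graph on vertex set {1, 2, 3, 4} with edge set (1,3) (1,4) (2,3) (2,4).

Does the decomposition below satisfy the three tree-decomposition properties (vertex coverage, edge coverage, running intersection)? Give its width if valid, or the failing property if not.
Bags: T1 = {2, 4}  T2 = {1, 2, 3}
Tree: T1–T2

No — edge (1,4) lies in no bag.

A tree decomposition must satisfy three properties: every vertex lies in some bag; for every edge, both endpoints lie together in some bag; and for every vertex, the bags containing it form a connected subtree. Here edge (1,4) lies in no bag, so the decomposition is invalid.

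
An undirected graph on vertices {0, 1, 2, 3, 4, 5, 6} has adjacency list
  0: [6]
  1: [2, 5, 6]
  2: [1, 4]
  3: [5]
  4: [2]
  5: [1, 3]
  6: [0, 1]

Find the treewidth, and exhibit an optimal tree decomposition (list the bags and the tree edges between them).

The largest bag has 2 vertices, giving width 1; this decomposition certifies tw(G) ≤ 1. Since G has at least one edge (e.g. 2–1), it is not an edgeless graph, so tw(G) ≥ 1. Hence tw(G) = 1 exactly.

Treewidth 1.
One optimal decomposition is:
Bags: B1 = {1, 2}  B2 = {2, 4}  B3 = {1, 6}  B4 = {1, 5}  B5 = {0, 6}  B6 = {3, 5}
Tree: B1–B2, B1–B3, B1–B4, B3–B5, B4–B6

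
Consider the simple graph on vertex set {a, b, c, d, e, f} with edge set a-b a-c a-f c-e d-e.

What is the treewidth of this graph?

A width-1 tree decomposition is:
Bags: B1 = {a, f}  B2 = {a, c}  B3 = {c, e}  B4 = {d, e}  B5 = {a, b}
Tree: B1–B2, B2–B3, B3–B4, B2–B5
The largest bag has 2 vertices, giving width 1; this decomposition certifies tw(G) ≤ 1. Any graph with an edge has treewidth ≥ 1, and G has the edge f–a. Combining the bounds, tw(G) = 1.

1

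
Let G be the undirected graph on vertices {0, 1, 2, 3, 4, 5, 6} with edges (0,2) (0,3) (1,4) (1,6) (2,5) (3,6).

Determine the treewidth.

A width-1 tree decomposition is:
Bags: B1 = {1, 4}  B2 = {1, 6}  B3 = {3, 6}  B4 = {0, 3}  B5 = {0, 2}  B6 = {2, 5}
Tree: B1–B2, B2–B3, B3–B4, B4–B5, B5–B6
The largest bag has 2 vertices, giving width 1; this decomposition certifies tw(G) ≤ 1. Any graph with an edge has treewidth ≥ 1, and G has the edge 4–1. Therefore the treewidth is 1.

1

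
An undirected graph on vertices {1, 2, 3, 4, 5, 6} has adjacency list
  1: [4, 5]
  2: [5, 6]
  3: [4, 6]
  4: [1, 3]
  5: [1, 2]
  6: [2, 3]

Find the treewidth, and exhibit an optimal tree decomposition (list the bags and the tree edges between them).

Each bag holds 3 vertices, so the decomposition has width 2, which upper-bounds the treewidth. For the lower bound, G contains the cycle 5–1–4–3–6–2–5, so G is not a forest; only forests have treewidth ≤ 1, hence tw(G) ≥ 2. The upper and lower bounds meet at 2, so that is the treewidth.

Treewidth 2.
One optimal decomposition is:
Bags: B1 = {1, 4, 5}  B2 = {3, 4, 5}  B3 = {3, 5, 6}  B4 = {2, 5, 6}
Tree: B1–B2, B2–B3, B3–B4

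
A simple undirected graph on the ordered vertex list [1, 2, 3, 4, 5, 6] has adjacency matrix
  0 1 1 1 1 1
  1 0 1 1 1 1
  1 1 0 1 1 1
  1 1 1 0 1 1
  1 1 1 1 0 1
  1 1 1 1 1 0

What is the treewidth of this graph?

5

A width-5 tree decomposition is:
Bags: B1 = {1, 2, 3, 4, 5, 6}
Tree: (single bag)
With just one bag of size 6, the width is 6 − 1 = 5, so tw(G) ≤ 5. Conversely, {1, 2, 3, 4, 5, 6} is a clique of size 6, and the vertices of any clique must share a bag in every tree decomposition; so some bag has ≥ 6 vertices and tw(G) ≥ 5. Hence tw(G) = 5 exactly.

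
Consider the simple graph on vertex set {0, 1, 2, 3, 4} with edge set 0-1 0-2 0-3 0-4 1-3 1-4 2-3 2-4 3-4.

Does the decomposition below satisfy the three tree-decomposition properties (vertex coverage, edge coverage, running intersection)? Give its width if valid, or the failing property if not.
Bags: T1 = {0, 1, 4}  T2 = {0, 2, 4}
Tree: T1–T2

A tree decomposition must satisfy three properties: every vertex lies in some bag; for every edge, both endpoints lie together in some bag; and for every vertex, the bags containing it form a connected subtree. Here vertex 3 appears in no bag, so the decomposition is invalid.

No — vertex 3 appears in no bag.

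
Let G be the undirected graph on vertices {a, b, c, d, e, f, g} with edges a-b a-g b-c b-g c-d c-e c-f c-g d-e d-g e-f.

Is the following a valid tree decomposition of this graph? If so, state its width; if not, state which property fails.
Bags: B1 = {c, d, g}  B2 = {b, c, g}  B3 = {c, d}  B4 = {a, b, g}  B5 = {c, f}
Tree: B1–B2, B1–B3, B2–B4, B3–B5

No — vertex e appears in no bag.

A tree decomposition must satisfy three properties: every vertex lies in some bag; for every edge, both endpoints lie together in some bag; and for every vertex, the bags containing it form a connected subtree. Here vertex e appears in no bag, so the decomposition is invalid.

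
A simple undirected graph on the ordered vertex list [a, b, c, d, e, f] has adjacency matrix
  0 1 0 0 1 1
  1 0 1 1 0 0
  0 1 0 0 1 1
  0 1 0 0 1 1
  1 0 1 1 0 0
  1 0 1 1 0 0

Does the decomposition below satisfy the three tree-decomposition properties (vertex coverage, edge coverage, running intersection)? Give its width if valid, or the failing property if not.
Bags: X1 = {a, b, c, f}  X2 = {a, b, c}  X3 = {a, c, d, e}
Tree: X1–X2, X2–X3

No — edge (d,f) lies in no bag.

A tree decomposition must satisfy three properties: every vertex lies in some bag; for every edge, both endpoints lie together in some bag; and for every vertex, the bags containing it form a connected subtree. Here edge (d,f) lies in no bag, so the decomposition is invalid.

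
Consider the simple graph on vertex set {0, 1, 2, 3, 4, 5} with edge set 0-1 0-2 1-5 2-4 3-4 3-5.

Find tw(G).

A width-2 tree decomposition is:
Bags: B1 = {0, 1, 5}  B2 = {0, 3, 5}  B3 = {0, 3, 4}  B4 = {0, 2, 4}
Tree: B1–B2, B2–B3, B3–B4
Each bag holds 3 vertices, so the decomposition has width 2, which upper-bounds the treewidth. Since 0–1–5–3–4–2–0 is a cycle in G, G is not acyclic. Forests are exactly the graphs of treewidth ≤ 1, so tw(G) ≥ 2. The upper and lower bounds meet at 2, so that is the treewidth.

2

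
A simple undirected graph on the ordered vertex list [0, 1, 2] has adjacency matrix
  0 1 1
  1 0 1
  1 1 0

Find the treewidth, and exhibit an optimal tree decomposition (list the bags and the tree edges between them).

A single bag containing all 3 vertices is trivially a valid decomposition of width 2. On the other hand G contains the 3-clique {0, 1, 2}. A clique must lie in a single bag of any decomposition, so no decomposition can have width below 2. Combining the bounds, tw(G) = 2.

Treewidth 2.
One such decomposition:
Bags: B1 = {0, 1, 2}
Tree: (single bag)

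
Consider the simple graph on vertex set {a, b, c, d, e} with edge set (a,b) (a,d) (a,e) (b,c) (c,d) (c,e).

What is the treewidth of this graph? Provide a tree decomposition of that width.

Every bag has size at most 3, so the width is 3 − 1 = 2 and tw(G) ≤ 2. For the lower bound, G contains the cycle c–d–a–e–c, so G is not a forest; only forests have treewidth ≤ 1, hence tw(G) ≥ 2. The upper and lower bounds meet at 2, so that is the treewidth.

Treewidth 2.
One such decomposition:
Bags: B1 = {a, c, d}  B2 = {a, c, e}  B3 = {a, b, c}
Tree: B1–B2, B2–B3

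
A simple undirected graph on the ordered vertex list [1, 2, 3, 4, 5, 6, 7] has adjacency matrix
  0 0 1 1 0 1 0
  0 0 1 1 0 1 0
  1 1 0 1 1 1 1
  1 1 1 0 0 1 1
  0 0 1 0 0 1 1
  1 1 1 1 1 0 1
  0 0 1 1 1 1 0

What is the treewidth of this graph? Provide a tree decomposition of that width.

Treewidth 3.
One such decomposition:
Bags: B1 = {2, 3, 4, 6}  B2 = {3, 4, 6, 7}  B3 = {1, 3, 4, 6}  B4 = {3, 5, 6, 7}
Tree: B1–B2, B1–B3, B2–B4

The largest bag has 4 vertices, giving width 3; this decomposition certifies tw(G) ≤ 3. On the other hand G contains the 4-clique {1, 3, 4, 6}. A clique must lie in a single bag of any decomposition, so no decomposition can have width below 3. Hence tw(G) = 3 exactly.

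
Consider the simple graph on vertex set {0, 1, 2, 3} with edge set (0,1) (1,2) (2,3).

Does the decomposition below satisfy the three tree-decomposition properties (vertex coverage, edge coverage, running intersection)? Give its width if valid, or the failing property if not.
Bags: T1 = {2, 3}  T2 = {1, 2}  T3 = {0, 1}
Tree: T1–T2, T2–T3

Checking the three conditions: (i) the bags cover all of {0, 1, 2, 3}; (ii) for each edge, some bag contains both endpoints; (iii) the bags containing any fixed vertex form a subtree. All hold, so the decomposition is valid with width 2 − 1 = 1.

Yes; width 1.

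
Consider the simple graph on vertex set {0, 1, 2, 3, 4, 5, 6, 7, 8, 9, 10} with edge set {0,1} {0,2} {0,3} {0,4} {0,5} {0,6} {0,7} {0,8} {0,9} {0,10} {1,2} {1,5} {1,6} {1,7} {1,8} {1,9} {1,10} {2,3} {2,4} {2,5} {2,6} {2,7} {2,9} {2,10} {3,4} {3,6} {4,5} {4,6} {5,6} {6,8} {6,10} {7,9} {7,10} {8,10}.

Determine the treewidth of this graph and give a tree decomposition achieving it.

Treewidth 4.
One optimal decomposition is:
Bags: B1 = {0, 1, 2, 6, 10}  B2 = {0, 1, 2, 5, 6}  B3 = {0, 2, 4, 5, 6}  B4 = {0, 1, 6, 8, 10}  B5 = {0, 1, 2, 7, 10}  B6 = {0, 1, 2, 7, 9}  B7 = {0, 2, 3, 4, 6}
Tree: B1–B2, B2–B3, B1–B4, B1–B5, B5–B6, B3–B7

The largest bag has 5 vertices, giving width 4; this decomposition certifies tw(G) ≤ 4. On the other hand G contains the 5-clique {0, 1, 6, 8, 10}. A clique must lie in a single bag of any decomposition, so no decomposition can have width below 4. Combining the bounds, tw(G) = 4.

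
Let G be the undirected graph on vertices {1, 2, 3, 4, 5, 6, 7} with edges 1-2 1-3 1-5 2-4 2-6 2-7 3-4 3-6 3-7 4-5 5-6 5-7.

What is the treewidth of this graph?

3

A width-3 tree decomposition is:
Bags: B1 = {2, 3, 5, 6}  B2 = {1, 2, 3, 5}  B3 = {2, 3, 4, 5}  B4 = {2, 3, 5, 7}
Tree: B1–B2, B2–B3, B3–B4
The largest bag has 4 vertices, giving width 3; this decomposition certifies tw(G) ≤ 3. For the lower bound: the 4 vertex sets {2,6}, {1,3}, {5}, {4} are disjoint, each induces a connected subgraph, and every pair is joined by at least one edge of G. Contracting each set to a single vertex therefore yields K_{4} as a minor, and since treewidth is minor-monotone, tw(G) ≥ tw(K_{4}) = 3. Therefore the treewidth is 3.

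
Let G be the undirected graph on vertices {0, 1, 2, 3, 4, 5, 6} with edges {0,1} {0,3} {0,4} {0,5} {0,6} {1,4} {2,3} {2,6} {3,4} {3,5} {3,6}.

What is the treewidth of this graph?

A width-2 tree decomposition is:
Bags: B1 = {0, 1, 4}  B2 = {0, 3, 4}  B3 = {0, 3, 6}  B4 = {2, 3, 6}  B5 = {0, 3, 5}
Tree: B1–B2, B2–B3, B3–B4, B3–B5
Each bag holds 3 vertices, so the decomposition has width 2, which upper-bounds the treewidth. For the lower bound, the 3 vertices {0, 1, 4} are pairwise adjacent, and any tree decomposition puts a clique entirely inside one bag — forcing width ≥ 2. The upper and lower bounds meet at 2, so that is the treewidth.

2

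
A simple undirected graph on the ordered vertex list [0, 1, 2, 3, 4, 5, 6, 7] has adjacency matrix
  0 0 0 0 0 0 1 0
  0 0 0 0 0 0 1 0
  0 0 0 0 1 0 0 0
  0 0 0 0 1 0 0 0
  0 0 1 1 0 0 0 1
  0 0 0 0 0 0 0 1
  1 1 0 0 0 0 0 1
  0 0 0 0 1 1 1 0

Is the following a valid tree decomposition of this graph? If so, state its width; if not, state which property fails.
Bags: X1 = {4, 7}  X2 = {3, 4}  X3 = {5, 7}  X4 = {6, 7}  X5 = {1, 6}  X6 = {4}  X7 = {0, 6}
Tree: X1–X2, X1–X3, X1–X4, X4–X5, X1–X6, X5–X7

A tree decomposition must satisfy three properties: every vertex lies in some bag; for every edge, both endpoints lie together in some bag; and for every vertex, the bags containing it form a connected subtree. Here vertex 2 appears in no bag, so the decomposition is invalid.

No — vertex 2 appears in no bag.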